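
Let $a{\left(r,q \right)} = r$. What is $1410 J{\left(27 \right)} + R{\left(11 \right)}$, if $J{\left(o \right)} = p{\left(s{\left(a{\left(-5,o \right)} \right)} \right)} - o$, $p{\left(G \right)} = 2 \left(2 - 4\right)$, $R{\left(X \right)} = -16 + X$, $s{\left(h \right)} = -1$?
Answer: $-43715$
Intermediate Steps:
$p{\left(G \right)} = -4$ ($p{\left(G \right)} = 2 \left(-2\right) = -4$)
$J{\left(o \right)} = -4 - o$
$1410 J{\left(27 \right)} + R{\left(11 \right)} = 1410 \left(-4 - 27\right) + \left(-16 + 11\right) = 1410 \left(-4 - 27\right) - 5 = 1410 \left(-31\right) - 5 = -43710 - 5 = -43715$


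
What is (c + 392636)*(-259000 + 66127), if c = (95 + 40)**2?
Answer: -79243993653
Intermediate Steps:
c = 18225 (c = 135**2 = 18225)
(c + 392636)*(-259000 + 66127) = (18225 + 392636)*(-259000 + 66127) = 410861*(-192873) = -79243993653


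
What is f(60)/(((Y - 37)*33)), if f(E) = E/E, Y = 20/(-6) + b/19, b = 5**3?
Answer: -19/21164 ≈ -0.00089775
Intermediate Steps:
b = 125
Y = 185/57 (Y = 20/(-6) + 125/19 = 20*(-1/6) + 125*(1/19) = -10/3 + 125/19 = 185/57 ≈ 3.2456)
f(E) = 1
f(60)/(((Y - 37)*33)) = 1/((185/57 - 37)*33) = 1/(-1924/57*33) = 1/(-21164/19) = 1*(-19/21164) = -19/21164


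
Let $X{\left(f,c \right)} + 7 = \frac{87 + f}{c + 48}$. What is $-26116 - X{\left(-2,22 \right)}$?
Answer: $- \frac{365543}{14} \approx -26110.0$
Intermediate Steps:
$X{\left(f,c \right)} = -7 + \frac{87 + f}{48 + c}$ ($X{\left(f,c \right)} = -7 + \frac{87 + f}{c + 48} = -7 + \frac{87 + f}{48 + c}$)
$-26116 - X{\left(-2,22 \right)} = -26116 - \frac{-249 - 2 - 154}{48 + 22} = -26116 - \frac{-249 - 2 - 154}{70} = -26116 - \frac{1}{70} \left(-405\right) = -26116 - - \frac{81}{14} = -26116 + \frac{81}{14} = - \frac{365543}{14}$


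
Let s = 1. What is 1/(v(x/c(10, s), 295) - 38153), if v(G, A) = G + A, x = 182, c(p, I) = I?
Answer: -1/37676 ≈ -2.6542e-5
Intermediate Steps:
v(G, A) = A + G
1/(v(x/c(10, s), 295) - 38153) = 1/((295 + 182/1) - 38153) = 1/((295 + 182*1) - 38153) = 1/((295 + 182) - 38153) = 1/(477 - 38153) = 1/(-37676) = -1/37676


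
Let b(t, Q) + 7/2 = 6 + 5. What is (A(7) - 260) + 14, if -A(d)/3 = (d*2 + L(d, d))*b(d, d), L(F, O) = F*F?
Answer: -3327/2 ≈ -1663.5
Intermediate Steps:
L(F, O) = F²
b(t, Q) = 15/2 (b(t, Q) = -7/2 + (6 + 5) = -7/2 + 11 = 15/2)
A(d) = -45*d - 45*d²/2 (A(d) = -3*(d*2 + d²)*15/2 = -3*(2*d + d²)*15/2 = -3*(d² + 2*d)*15/2 = -3*(15*d + 15*d²/2) = -45*d - 45*d²/2)
(A(7) - 260) + 14 = ((45/2)*7*(-2 - 1*7) - 260) + 14 = ((45/2)*7*(-2 - 7) - 260) + 14 = ((45/2)*7*(-9) - 260) + 14 = (-2835/2 - 260) + 14 = -3355/2 + 14 = -3327/2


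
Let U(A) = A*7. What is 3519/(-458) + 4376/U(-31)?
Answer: -2767831/99386 ≈ -27.849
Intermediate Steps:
U(A) = 7*A
3519/(-458) + 4376/U(-31) = 3519/(-458) + 4376/((7*(-31))) = 3519*(-1/458) + 4376/(-217) = -3519/458 + 4376*(-1/217) = -3519/458 - 4376/217 = -2767831/99386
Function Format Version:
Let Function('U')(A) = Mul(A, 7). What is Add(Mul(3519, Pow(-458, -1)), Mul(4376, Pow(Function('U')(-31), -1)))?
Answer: Rational(-2767831, 99386) ≈ -27.849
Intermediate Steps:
Function('U')(A) = Mul(7, A)
Add(Mul(3519, Pow(-458, -1)), Mul(4376, Pow(Function('U')(-31), -1))) = Add(Mul(3519, Pow(-458, -1)), Mul(4376, Pow(Mul(7, -31), -1))) = Add(Mul(3519, Rational(-1, 458)), Mul(4376, Pow(-217, -1))) = Add(Rational(-3519, 458), Mul(4376, Rational(-1, 217))) = Add(Rational(-3519, 458), Rational(-4376, 217)) = Rational(-2767831, 99386)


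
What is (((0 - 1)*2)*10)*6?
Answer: -120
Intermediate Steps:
(((0 - 1)*2)*10)*6 = (-1*2*10)*6 = -2*10*6 = -20*6 = -120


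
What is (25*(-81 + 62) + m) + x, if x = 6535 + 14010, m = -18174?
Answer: 1896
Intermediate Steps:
x = 20545
(25*(-81 + 62) + m) + x = (25*(-81 + 62) - 18174) + 20545 = (25*(-19) - 18174) + 20545 = (-475 - 18174) + 20545 = -18649 + 20545 = 1896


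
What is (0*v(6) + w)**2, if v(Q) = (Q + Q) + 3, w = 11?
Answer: 121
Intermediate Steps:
v(Q) = 3 + 2*Q (v(Q) = 2*Q + 3 = 3 + 2*Q)
(0*v(6) + w)**2 = (0*(3 + 2*6) + 11)**2 = (0*(3 + 12) + 11)**2 = (0*15 + 11)**2 = (0 + 11)**2 = 11**2 = 121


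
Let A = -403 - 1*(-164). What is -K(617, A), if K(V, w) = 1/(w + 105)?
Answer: 1/134 ≈ 0.0074627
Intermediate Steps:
A = -239 (A = -403 + 164 = -239)
K(V, w) = 1/(105 + w)
-K(617, A) = -1/(105 - 239) = -1/(-134) = -1*(-1/134) = 1/134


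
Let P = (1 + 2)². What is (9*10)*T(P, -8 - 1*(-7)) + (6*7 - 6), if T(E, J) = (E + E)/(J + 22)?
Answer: 792/7 ≈ 113.14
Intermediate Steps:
P = 9 (P = 3² = 9)
T(E, J) = 2*E/(22 + J) (T(E, J) = (2*E)/(22 + J) = 2*E/(22 + J))
(9*10)*T(P, -8 - 1*(-7)) + (6*7 - 6) = (9*10)*(2*9/(22 + (-8 - 1*(-7)))) + (6*7 - 6) = 90*(2*9/(22 + (-8 + 7))) + (42 - 6) = 90*(2*9/(22 - 1)) + 36 = 90*(2*9/21) + 36 = 90*(2*9*(1/21)) + 36 = 90*(6/7) + 36 = 540/7 + 36 = 792/7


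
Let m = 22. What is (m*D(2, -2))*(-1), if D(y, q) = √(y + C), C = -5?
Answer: -22*I*√3 ≈ -38.105*I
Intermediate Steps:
D(y, q) = √(-5 + y) (D(y, q) = √(y - 5) = √(-5 + y))
(m*D(2, -2))*(-1) = (22*√(-5 + 2))*(-1) = (22*√(-3))*(-1) = (22*(I*√3))*(-1) = (22*I*√3)*(-1) = -22*I*√3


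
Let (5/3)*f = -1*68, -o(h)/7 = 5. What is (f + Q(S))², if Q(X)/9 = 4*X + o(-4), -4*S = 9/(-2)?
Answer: 9941409/100 ≈ 99414.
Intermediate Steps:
S = 9/8 (S = -9/(4*(-2)) = -9*(-1)/(4*2) = -¼*(-9/2) = 9/8 ≈ 1.1250)
o(h) = -35 (o(h) = -7*5 = -35)
f = -204/5 (f = 3*(-1*68)/5 = (⅗)*(-68) = -204/5 ≈ -40.800)
Q(X) = -315 + 36*X (Q(X) = 9*(4*X - 35) = 9*(-35 + 4*X) = -315 + 36*X)
(f + Q(S))² = (-204/5 + (-315 + 36*(9/8)))² = (-204/5 + (-315 + 81/2))² = (-204/5 - 549/2)² = (-3153/10)² = 9941409/100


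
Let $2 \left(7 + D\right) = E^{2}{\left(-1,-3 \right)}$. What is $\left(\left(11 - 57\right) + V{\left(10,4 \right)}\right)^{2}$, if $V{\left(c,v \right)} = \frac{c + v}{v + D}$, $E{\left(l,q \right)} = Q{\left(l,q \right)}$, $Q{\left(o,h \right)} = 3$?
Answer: $\frac{12100}{9} \approx 1344.4$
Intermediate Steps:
$E{\left(l,q \right)} = 3$
$D = - \frac{5}{2}$ ($D = -7 + \frac{3^{2}}{2} = -7 + \frac{1}{2} \cdot 9 = -7 + \frac{9}{2} = - \frac{5}{2} \approx -2.5$)
$V{\left(c,v \right)} = \frac{c + v}{- \frac{5}{2} + v}$ ($V{\left(c,v \right)} = \frac{c + v}{v - \frac{5}{2}} = \frac{c + v}{- \frac{5}{2} + v}$)
$\left(\left(11 - 57\right) + V{\left(10,4 \right)}\right)^{2} = \left(\left(11 - 57\right) + \frac{2 \left(10 + 4\right)}{-5 + 2 \cdot 4}\right)^{2} = \left(-46 + 2 \frac{1}{-5 + 8} \cdot 14\right)^{2} = \left(-46 + 2 \cdot \frac{1}{3} \cdot 14\right)^{2} = \left(-46 + \frac{28}{3}\right)^{2} = \left(- \frac{110}{3}\right)^{2} = \frac{12100}{9}$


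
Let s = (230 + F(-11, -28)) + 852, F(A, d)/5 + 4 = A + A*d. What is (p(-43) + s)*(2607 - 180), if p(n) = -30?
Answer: 6108759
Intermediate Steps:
F(A, d) = -20 + 5*A + 5*A*d (F(A, d) = -20 + 5*(A + A*d) = -20 + (5*A + 5*A*d) = -20 + 5*A + 5*A*d)
s = 2547 (s = (230 + (-20 + 5*(-11) + 5*(-11)*(-28))) + 852 = (230 + (-20 - 55 + 1540)) + 852 = (230 + 1465) + 852 = 1695 + 852 = 2547)
(p(-43) + s)*(2607 - 180) = (-30 + 2547)*(2607 - 180) = 2517*2427 = 6108759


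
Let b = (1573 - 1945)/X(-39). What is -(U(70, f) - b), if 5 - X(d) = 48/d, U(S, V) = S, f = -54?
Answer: -3502/27 ≈ -129.70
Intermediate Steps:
X(d) = 5 - 48/d
b = -1612/27 (b = (1573 - 1945)/(5 - 48/(-39)) = -372/(5 - 48*(-1/39)) = -372/(5 + 16/13) = -372/81/13 = -372*13/81 = -1612/27 ≈ -59.704)
-(U(70, f) - b) = -(70 - 1*(-1612/27)) = -(70 + 1612/27) = -1*3502/27 = -3502/27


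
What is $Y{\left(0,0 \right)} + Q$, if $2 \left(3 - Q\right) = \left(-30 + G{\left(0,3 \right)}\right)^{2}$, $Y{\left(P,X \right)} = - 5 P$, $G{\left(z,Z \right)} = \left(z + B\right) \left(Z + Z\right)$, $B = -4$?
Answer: $-1455$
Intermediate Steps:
$G{\left(z,Z \right)} = 2 Z \left(-4 + z\right)$ ($G{\left(z,Z \right)} = \left(z - 4\right) \left(Z + Z\right) = \left(-4 + z\right) 2 Z = 2 Z \left(-4 + z\right)$)
$Q = -1455$ ($Q = 3 - \frac{\left(-30 + 2 \cdot 3 \left(-4 + 0\right)\right)^{2}}{2} = 3 - \frac{\left(-30 + 2 \cdot 3 \left(-4\right)\right)^{2}}{2} = 3 - \frac{\left(-30 - 24\right)^{2}}{2} = 3 - \frac{\left(-54\right)^{2}}{2} = 3 - 1458 = -1455$)
$Y{\left(0,0 \right)} + Q = \left(-5\right) 0 - 1455 = 0 - 1455 = -1455$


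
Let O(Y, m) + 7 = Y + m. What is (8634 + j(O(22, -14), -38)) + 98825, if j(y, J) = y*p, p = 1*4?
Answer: 107463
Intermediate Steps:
p = 4
O(Y, m) = -7 + Y + m (O(Y, m) = -7 + (Y + m) = -7 + Y + m)
j(y, J) = 4*y (j(y, J) = y*4 = 4*y)
(8634 + j(O(22, -14), -38)) + 98825 = (8634 + 4*(-7 + 22 - 14)) + 98825 = (8634 + 4*1) + 98825 = (8634 + 4) + 98825 = 8638 + 98825 = 107463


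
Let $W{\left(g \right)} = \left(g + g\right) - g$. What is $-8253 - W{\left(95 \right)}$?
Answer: $-8348$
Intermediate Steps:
$W{\left(g \right)} = g$ ($W{\left(g \right)} = 2 g - g = g$)
$-8253 - W{\left(95 \right)} = -8253 - 95 = -8348$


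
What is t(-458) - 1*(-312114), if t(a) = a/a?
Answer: 312115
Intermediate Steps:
t(a) = 1
t(-458) - 1*(-312114) = 1 - 1*(-312114) = 1 + 312114 = 312115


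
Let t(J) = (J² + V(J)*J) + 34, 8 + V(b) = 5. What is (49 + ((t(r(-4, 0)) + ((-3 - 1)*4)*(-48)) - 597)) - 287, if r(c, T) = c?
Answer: -5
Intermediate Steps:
V(b) = -3 (V(b) = -8 + 5 = -3)
t(J) = 34 + J² - 3*J (t(J) = (J² - 3*J) + 34 = 34 + J² - 3*J)
(49 + ((t(r(-4, 0)) + ((-3 - 1)*4)*(-48)) - 597)) - 287 = (49 + (((34 + (-4)² - 3*(-4)) + ((-3 - 1)*4)*(-48)) - 597)) - 287 = (49 + (((34 + 16 + 12) - 4*4*(-48)) - 597)) - 287 = (49 + ((62 - 16*(-48)) - 597)) - 287 = (49 + ((62 + 768) - 597)) - 287 = (49 + (830 - 597)) - 287 = (49 + 233) - 287 = 282 - 287 = -5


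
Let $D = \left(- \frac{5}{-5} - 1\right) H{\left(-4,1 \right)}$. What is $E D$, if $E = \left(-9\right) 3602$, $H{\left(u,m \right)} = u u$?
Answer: $0$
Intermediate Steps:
$H{\left(u,m \right)} = u^{2}$
$D = 0$ ($D = \left(- \frac{5}{-5} - 1\right) \left(-4\right)^{2} = \left(\left(-5\right) \left(- \frac{1}{5}\right) - 1\right) 16 = \left(1 - 1\right) 16 = 0 \cdot 16 = 0$)
$E = -32418$
$E D = \left(-32418\right) 0 = 0$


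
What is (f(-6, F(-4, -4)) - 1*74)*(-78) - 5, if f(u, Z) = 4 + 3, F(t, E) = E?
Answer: 5221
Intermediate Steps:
f(u, Z) = 7
(f(-6, F(-4, -4)) - 1*74)*(-78) - 5 = (7 - 1*74)*(-78) - 5 = (7 - 74)*(-78) - 5 = -67*(-78) - 5 = 5226 - 5 = 5221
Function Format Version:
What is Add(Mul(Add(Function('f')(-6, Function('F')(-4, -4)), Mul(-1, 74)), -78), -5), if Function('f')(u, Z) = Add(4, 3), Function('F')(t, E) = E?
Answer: 5221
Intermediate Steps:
Function('f')(u, Z) = 7
Add(Mul(Add(Function('f')(-6, Function('F')(-4, -4)), Mul(-1, 74)), -78), -5) = Add(Mul(Add(7, Mul(-1, 74)), -78), -5) = Add(Mul(Add(7, -74), -78), -5) = Add(Mul(-67, -78), -5) = Add(5226, -5) = 5221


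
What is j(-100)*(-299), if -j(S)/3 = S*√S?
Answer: -897000*I ≈ -8.97e+5*I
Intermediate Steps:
j(S) = -3*S^(3/2) (j(S) = -3*S*√S = -3*S^(3/2))
j(-100)*(-299) = -(-3000)*I*(-299) = (3000*I)*(-299) = -897000*I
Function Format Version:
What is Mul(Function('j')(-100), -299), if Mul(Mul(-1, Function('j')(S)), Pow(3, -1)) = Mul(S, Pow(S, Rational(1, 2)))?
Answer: Mul(-897000, I) ≈ Mul(-8.9700e+5, I)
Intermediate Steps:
Function('j')(S) = Mul(-3, Pow(S, Rational(3, 2))) (Function('j')(S) = Mul(-3, Mul(S, Pow(S, Rational(1, 2)))) = Mul(-3, Pow(S, Rational(3, 2))))
Mul(Function('j')(-100), -299) = Mul(Mul(-3, Pow(-100, Rational(3, 2))), -299) = Mul(Mul(-3, Mul(-1000, I)), -299) = Mul(Mul(3000, I), -299) = Mul(-897000, I)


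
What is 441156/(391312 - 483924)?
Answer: -110289/23153 ≈ -4.7635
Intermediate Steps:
441156/(391312 - 483924) = 441156/(-92612) = 441156*(-1/92612) = -110289/23153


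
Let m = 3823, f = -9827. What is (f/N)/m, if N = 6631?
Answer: -9827/25350313 ≈ -0.00038765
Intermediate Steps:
(f/N)/m = -9827/6631/3823 = -9827*1/6631*(1/3823) = -9827/6631*1/3823 = -9827/25350313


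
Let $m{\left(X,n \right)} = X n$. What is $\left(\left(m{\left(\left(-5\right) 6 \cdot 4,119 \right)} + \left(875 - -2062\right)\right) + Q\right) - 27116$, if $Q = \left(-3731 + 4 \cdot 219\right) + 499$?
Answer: $-40815$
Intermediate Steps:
$Q = -2356$ ($Q = \left(-3731 + 876\right) + 499 = -2855 + 499 = -2356$)
$\left(\left(m{\left(\left(-5\right) 6 \cdot 4,119 \right)} + \left(875 - -2062\right)\right) + Q\right) - 27116 = \left(\left(\left(-5\right) 6 \cdot 4 \cdot 119 + \left(875 - -2062\right)\right) - 2356\right) - 27116 = \left(\left(\left(-30\right) 4 \cdot 119 + \left(875 + 2062\right)\right) - 2356\right) - 27116 = \left(\left(\left(-120\right) 119 + 2937\right) - 2356\right) - 27116 = \left(\left(-14280 + 2937\right) - 2356\right) - 27116 = \left(-11343 - 2356\right) - 27116 = -13699 - 27116 = -40815$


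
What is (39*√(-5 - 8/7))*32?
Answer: 1248*I*√301/7 ≈ 3093.1*I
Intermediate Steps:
(39*√(-5 - 8/7))*32 = (39*√(-43/7))*32 = (39*(I*√301/7))*32 = (39*I*√301/7)*32 = 1248*I*√301/7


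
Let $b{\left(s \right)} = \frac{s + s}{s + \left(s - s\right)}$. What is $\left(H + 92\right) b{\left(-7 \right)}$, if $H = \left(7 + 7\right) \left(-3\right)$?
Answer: $100$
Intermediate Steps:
$b{\left(s \right)} = 2$ ($b{\left(s \right)} = \frac{2 s}{s + 0} = \frac{2 s}{s} = 2$)
$H = -42$ ($H = 14 \left(-3\right) = -42$)
$\left(H + 92\right) b{\left(-7 \right)} = \left(-42 + 92\right) 2 = 50 \cdot 2 = 100$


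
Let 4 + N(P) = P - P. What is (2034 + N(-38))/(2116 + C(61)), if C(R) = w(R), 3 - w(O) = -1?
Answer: 203/212 ≈ 0.95755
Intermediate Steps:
w(O) = 4 (w(O) = 3 - 1*(-1) = 3 + 1 = 4)
N(P) = -4 (N(P) = -4 + (P - P) = -4 + 0 = -4)
C(R) = 4
(2034 + N(-38))/(2116 + C(61)) = (2034 - 4)/(2116 + 4) = 2030/2120 = 2030*(1/2120) = 203/212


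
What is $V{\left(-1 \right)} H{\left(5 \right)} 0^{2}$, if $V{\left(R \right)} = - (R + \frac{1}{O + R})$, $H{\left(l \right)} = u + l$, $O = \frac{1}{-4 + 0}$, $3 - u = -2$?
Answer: $0$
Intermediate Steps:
$u = 5$ ($u = 3 - -2 = 3 + 2 = 5$)
$O = - \frac{1}{4}$ ($O = \frac{1}{-4} = - \frac{1}{4} \approx -0.25$)
$H{\left(l \right)} = 5 + l$
$V{\left(R \right)} = - R - \frac{1}{- \frac{1}{4} + R}$ ($V{\left(R \right)} = - (R + \frac{1}{- \frac{1}{4} + R}) = - R - \frac{1}{- \frac{1}{4} + R}$)
$V{\left(-1 \right)} H{\left(5 \right)} 0^{2} = \frac{-4 - 1 - 4 \left(-1\right)^{2}}{-1 + 4 \left(-1\right)} \left(5 + 5\right) 0^{2} = \frac{-4 - 1 - 4}{-1 - 4} \cdot 10 \cdot 0 = \frac{-4 - 1 - 4}{-5} \cdot 10 \cdot 0 = \left(- \frac{1}{5}\right) \left(-9\right) 10 \cdot 0 = \frac{9}{5} \cdot 10 \cdot 0 = 18 \cdot 0 = 0$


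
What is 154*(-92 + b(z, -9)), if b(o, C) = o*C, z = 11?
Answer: -29414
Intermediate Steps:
b(o, C) = C*o
154*(-92 + b(z, -9)) = 154*(-92 - 9*11) = 154*(-92 - 99) = 154*(-191) = -29414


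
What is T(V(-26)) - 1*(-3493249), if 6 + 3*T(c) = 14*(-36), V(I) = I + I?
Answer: 3493079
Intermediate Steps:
V(I) = 2*I
T(c) = -170 (T(c) = -2 + (14*(-36))/3 = -2 + (⅓)*(-504) = -2 - 168 = -170)
T(V(-26)) - 1*(-3493249) = -170 - 1*(-3493249) = -170 + 3493249 = 3493079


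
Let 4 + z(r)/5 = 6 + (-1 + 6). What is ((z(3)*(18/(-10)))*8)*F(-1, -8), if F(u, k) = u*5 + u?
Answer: 3024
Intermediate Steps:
F(u, k) = 6*u (F(u, k) = 5*u + u = 6*u)
z(r) = 35 (z(r) = -20 + 5*(6 + (-1 + 6)) = -20 + 5*(6 + 5) = -20 + 5*11 = -20 + 55 = 35)
((z(3)*(18/(-10)))*8)*F(-1, -8) = ((35*(18/(-10)))*8)*(6*(-1)) = ((35*(18*(-1/10)))*8)*(-6) = ((35*(-9/5))*8)*(-6) = -63*8*(-6) = -504*(-6) = 3024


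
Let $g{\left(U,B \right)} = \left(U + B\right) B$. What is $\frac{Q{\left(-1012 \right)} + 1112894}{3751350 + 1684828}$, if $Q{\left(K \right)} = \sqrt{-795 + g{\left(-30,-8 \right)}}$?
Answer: $\frac{556447}{2718089} + \frac{i \sqrt{491}}{5436178} \approx 0.20472 + 4.0761 \cdot 10^{-6} i$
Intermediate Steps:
$g{\left(U,B \right)} = B \left(B + U\right)$ ($g{\left(U,B \right)} = \left(B + U\right) B = B \left(B + U\right)$)
$Q{\left(K \right)} = i \sqrt{491}$ ($Q{\left(K \right)} = \sqrt{-795 - 8 \left(-8 - 30\right)} = \sqrt{-795 - -304} = \sqrt{-795 + 304} = \sqrt{-491} = i \sqrt{491}$)
$\frac{Q{\left(-1012 \right)} + 1112894}{3751350 + 1684828} = \frac{i \sqrt{491} + 1112894}{3751350 + 1684828} = \frac{1112894 + i \sqrt{491}}{5436178} = \left(1112894 + i \sqrt{491}\right) \frac{1}{5436178} = \frac{556447}{2718089} + \frac{i \sqrt{491}}{5436178}$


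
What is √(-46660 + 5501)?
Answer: I*√41159 ≈ 202.88*I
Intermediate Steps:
√(-46660 + 5501) = √(-41159) = I*√41159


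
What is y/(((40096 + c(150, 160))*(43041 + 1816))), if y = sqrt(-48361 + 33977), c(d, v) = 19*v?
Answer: I*sqrt(899)/483737888 ≈ 6.1983e-8*I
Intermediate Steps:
y = 4*I*sqrt(899) (y = sqrt(-14384) = 4*I*sqrt(899) ≈ 119.93*I)
y/(((40096 + c(150, 160))*(43041 + 1816))) = (4*I*sqrt(899))/(((40096 + 19*160)*(43041 + 1816))) = (4*I*sqrt(899))/(((40096 + 3040)*44857)) = (4*I*sqrt(899))/((43136*44857)) = (4*I*sqrt(899))/1934951552 = (4*I*sqrt(899))*(1/1934951552) = I*sqrt(899)/483737888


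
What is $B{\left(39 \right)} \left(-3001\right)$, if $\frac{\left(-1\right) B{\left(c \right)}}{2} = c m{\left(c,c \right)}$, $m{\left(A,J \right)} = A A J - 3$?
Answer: $13884570648$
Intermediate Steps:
$m{\left(A,J \right)} = -3 + J A^{2}$ ($m{\left(A,J \right)} = A^{2} J - 3 = J A^{2} - 3 = -3 + J A^{2}$)
$B{\left(c \right)} = - 2 c \left(-3 + c^{3}\right)$ ($B{\left(c \right)} = - 2 c \left(-3 + c c^{2}\right) = - 2 c \left(-3 + c^{3}\right)$)
$B{\left(39 \right)} \left(-3001\right) = 2 \cdot 39 \left(3 - 39^{3}\right) \left(-3001\right) = 2 \cdot 39 \left(3 - 59319\right) \left(-3001\right) = 2 \cdot 39 \left(-59316\right) \left(-3001\right) = \left(-4626648\right) \left(-3001\right) = 13884570648$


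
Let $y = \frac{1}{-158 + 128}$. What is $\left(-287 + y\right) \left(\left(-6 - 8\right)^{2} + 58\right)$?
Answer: $- \frac{1093597}{15} \approx -72907.0$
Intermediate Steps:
$y = - \frac{1}{30}$ ($y = \frac{1}{-30} = - \frac{1}{30} \approx -0.033333$)
$\left(-287 + y\right) \left(\left(-6 - 8\right)^{2} + 58\right) = \left(-287 - \frac{1}{30}\right) \left(\left(-6 - 8\right)^{2} + 58\right) = - \frac{8611 \left(\left(-14\right)^{2} + 58\right)}{30} = - \frac{8611 \left(196 + 58\right)}{30} = \left(- \frac{8611}{30}\right) 254 = - \frac{1093597}{15}$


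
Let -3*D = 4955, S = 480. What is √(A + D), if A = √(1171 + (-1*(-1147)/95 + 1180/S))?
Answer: √(-536626500 + 285*√1540717410)/570 ≈ 40.215*I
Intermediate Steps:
D = -4955/3 (D = -⅓*4955 = -4955/3 ≈ -1651.7)
A = √1540717410/1140 (A = √(1171 + (-1*(-1147)/95 + 1180/480)) = √(1171 + (1147*(1/95) + 1180*(1/480))) = √(1171 + (1147/95 + 59/24)) = √(1171 + 33133/2280) = √(2703013/2280) = √1540717410/1140 ≈ 34.432)
√(A + D) = √(√1540717410/1140 - 4955/3) = √(-4955/3 + √1540717410/1140)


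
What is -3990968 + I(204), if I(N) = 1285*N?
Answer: -3728828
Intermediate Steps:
-3990968 + I(204) = -3990968 + 1285*204 = -3990968 + 262140 = -3728828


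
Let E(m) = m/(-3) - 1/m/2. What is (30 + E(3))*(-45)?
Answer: -2595/2 ≈ -1297.5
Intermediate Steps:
E(m) = -1/(2*m) - m/3 (E(m) = m*(-⅓) - 1/m*(½) = -m/3 - 1/(2*m) = -1/(2*m) - m/3)
(30 + E(3))*(-45) = (30 + (-½/3 - ⅓*3))*(-45) = (30 + (-½*⅓ - 1))*(-45) = (30 + (-⅙ - 1))*(-45) = (30 - 7/6)*(-45) = (173/6)*(-45) = -2595/2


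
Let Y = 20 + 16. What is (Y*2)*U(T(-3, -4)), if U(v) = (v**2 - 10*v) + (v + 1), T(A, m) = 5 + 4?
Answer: 72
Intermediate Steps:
T(A, m) = 9
U(v) = 1 + v**2 - 9*v (U(v) = (v**2 - 10*v) + (1 + v) = 1 + v**2 - 9*v)
Y = 36
(Y*2)*U(T(-3, -4)) = (36*2)*(1 + 9**2 - 9*9) = 72*(1 + 81 - 81) = 72*1 = 72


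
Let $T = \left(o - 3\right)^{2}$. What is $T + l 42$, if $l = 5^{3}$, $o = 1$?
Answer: $5254$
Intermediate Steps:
$l = 125$
$T = 4$ ($T = \left(1 - 3\right)^{2} = \left(-2\right)^{2} = 4$)
$T + l 42 = 4 + 125 \cdot 42 = 4 + 5250 = 5254$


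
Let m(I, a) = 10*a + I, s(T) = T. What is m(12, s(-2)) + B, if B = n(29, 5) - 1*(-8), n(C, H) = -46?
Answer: -46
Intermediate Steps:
m(I, a) = I + 10*a
B = -38 (B = -46 - 1*(-8) = -46 + 8 = -38)
m(12, s(-2)) + B = (12 + 10*(-2)) - 38 = (12 - 20) - 38 = -8 - 38 = -46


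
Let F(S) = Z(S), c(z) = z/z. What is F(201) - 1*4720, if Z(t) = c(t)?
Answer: -4719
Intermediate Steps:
c(z) = 1
Z(t) = 1
F(S) = 1
F(201) - 1*4720 = 1 - 1*4720 = 1 - 4720 = -4719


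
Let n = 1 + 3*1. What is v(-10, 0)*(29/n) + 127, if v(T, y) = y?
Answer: 127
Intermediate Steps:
n = 4 (n = 1 + 3 = 4)
v(-10, 0)*(29/n) + 127 = 0*(29/4) + 127 = 0 + 127 = 127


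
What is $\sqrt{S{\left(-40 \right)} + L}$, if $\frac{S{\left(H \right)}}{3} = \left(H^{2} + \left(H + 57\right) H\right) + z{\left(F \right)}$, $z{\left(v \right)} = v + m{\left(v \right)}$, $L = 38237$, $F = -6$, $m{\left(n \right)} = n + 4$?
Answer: $\sqrt{40973} \approx 202.42$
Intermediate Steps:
$m{\left(n \right)} = 4 + n$
$z{\left(v \right)} = 4 + 2 v$ ($z{\left(v \right)} = v + \left(4 + v\right) = 4 + 2 v$)
$S{\left(H \right)} = -24 + 3 H^{2} + 3 H \left(57 + H\right)$ ($S{\left(H \right)} = 3 \left(\left(H^{2} + \left(H + 57\right) H\right) + \left(4 + 2 \left(-6\right)\right)\right) = 3 \left(\left(H^{2} + \left(57 + H\right) H\right) + \left(4 - 12\right)\right) = 3 \left(\left(H^{2} + H \left(57 + H\right)\right) - 8\right) = 3 \left(-8 + H^{2} + H \left(57 + H\right)\right) = -24 + 3 H^{2} + 3 H \left(57 + H\right)$)
$\sqrt{S{\left(-40 \right)} + L} = \sqrt{\left(-24 + 6 \left(-40\right)^{2} + 171 \left(-40\right)\right) + 38237} = \sqrt{\left(-24 + 6 \cdot 1600 - 6840\right) + 38237} = \sqrt{\left(-24 + 9600 - 6840\right) + 38237} = \sqrt{2736 + 38237} = \sqrt{40973}$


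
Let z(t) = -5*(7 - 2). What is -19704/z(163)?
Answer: 19704/25 ≈ 788.16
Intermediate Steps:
z(t) = -25 (z(t) = -5*5 = -25)
-19704/z(163) = -19704/(-25) = -19704*(-1/25) = 19704/25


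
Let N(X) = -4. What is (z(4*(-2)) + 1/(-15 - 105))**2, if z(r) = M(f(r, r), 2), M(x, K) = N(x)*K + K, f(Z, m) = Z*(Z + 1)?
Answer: 519841/14400 ≈ 36.100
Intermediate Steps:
f(Z, m) = Z*(1 + Z)
M(x, K) = -3*K (M(x, K) = -4*K + K = -3*K)
z(r) = -6 (z(r) = -3*2 = -6)
(z(4*(-2)) + 1/(-15 - 105))**2 = (-6 + 1/(-15 - 105))**2 = (-6 + 1/(-120))**2 = (-6 - 1/120)**2 = (-721/120)**2 = 519841/14400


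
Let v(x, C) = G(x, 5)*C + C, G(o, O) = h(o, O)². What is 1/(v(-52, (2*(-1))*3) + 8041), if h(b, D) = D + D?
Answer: 1/7435 ≈ 0.00013450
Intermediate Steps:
h(b, D) = 2*D
G(o, O) = 4*O² (G(o, O) = (2*O)² = 4*O²)
v(x, C) = 101*C (v(x, C) = (4*5²)*C + C = (4*25)*C + C = 100*C + C = 101*C)
1/(v(-52, (2*(-1))*3) + 8041) = 1/(101*((2*(-1))*3) + 8041) = 1/(101*(-2*3) + 8041) = 1/(101*(-6) + 8041) = 1/(-606 + 8041) = 1/7435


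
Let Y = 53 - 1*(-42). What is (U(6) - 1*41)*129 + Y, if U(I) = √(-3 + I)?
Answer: -5194 + 129*√3 ≈ -4970.6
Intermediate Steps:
Y = 95 (Y = 53 + 42 = 95)
(U(6) - 1*41)*129 + Y = (√(-3 + 6) - 1*41)*129 + 95 = (√3 - 41)*129 + 95 = (-41 + √3)*129 + 95 = (-5289 + 129*√3) + 95 = -5194 + 129*√3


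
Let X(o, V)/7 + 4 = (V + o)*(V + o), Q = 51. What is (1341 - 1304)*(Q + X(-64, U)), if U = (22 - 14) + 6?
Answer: 648351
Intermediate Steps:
U = 14 (U = 8 + 6 = 14)
X(o, V) = -28 + 7*(V + o)² (X(o, V) = -28 + 7*((V + o)*(V + o)) = -28 + 7*(V + o)²)
(1341 - 1304)*(Q + X(-64, U)) = (1341 - 1304)*(51 + (-28 + 7*(14 - 64)²)) = 37*(51 + (-28 + 7*(-50)²)) = 37*(51 + (-28 + 7*2500)) = 37*(51 + (-28 + 17500)) = 37*(51 + 17472) = 37*17523 = 648351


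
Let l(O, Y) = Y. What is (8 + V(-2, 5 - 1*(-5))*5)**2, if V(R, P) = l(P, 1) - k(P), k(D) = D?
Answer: 1369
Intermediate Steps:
V(R, P) = 1 - P
(8 + V(-2, 5 - 1*(-5))*5)**2 = (8 + (1 - (5 - 1*(-5)))*5)**2 = (8 + (1 - (5 + 5))*5)**2 = (8 + (1 - 1*10)*5)**2 = (8 + (1 - 10)*5)**2 = (8 - 9*5)**2 = (8 - 45)**2 = (-37)**2 = 1369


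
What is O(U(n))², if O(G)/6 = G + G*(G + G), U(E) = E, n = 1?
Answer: 324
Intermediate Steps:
O(G) = 6*G + 12*G² (O(G) = 6*(G + G*(G + G)) = 6*(G + G*(2*G)) = 6*(G + 2*G²) = 6*G + 12*G²)
O(U(n))² = (6*1*(1 + 2*1))² = (6*1*(1 + 2))² = (6*1*3)² = 18² = 324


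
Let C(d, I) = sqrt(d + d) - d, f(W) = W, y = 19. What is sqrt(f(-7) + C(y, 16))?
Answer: sqrt(-26 + sqrt(38)) ≈ 4.4537*I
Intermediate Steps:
C(d, I) = -d + sqrt(2)*sqrt(d) (C(d, I) = sqrt(2*d) - d = sqrt(2)*sqrt(d) - d = -d + sqrt(2)*sqrt(d))
sqrt(f(-7) + C(y, 16)) = sqrt(-7 + (-1*19 + sqrt(2)*sqrt(19))) = sqrt(-7 + (-19 + sqrt(38))) = sqrt(-26 + sqrt(38))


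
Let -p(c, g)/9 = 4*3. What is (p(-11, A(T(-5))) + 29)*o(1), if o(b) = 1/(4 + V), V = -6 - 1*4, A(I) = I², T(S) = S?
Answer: 79/6 ≈ 13.167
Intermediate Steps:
V = -10 (V = -6 - 4 = -10)
p(c, g) = -108 (p(c, g) = -36*3 = -9*12 = -108)
o(b) = -⅙ (o(b) = 1/(4 - 10) = 1/(-6) = -⅙)
(p(-11, A(T(-5))) + 29)*o(1) = (-108 + 29)*(-⅙) = -79*(-⅙) = 79/6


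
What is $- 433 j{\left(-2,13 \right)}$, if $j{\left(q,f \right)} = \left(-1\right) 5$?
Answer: $2165$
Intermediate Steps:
$j{\left(q,f \right)} = -5$
$- 433 j{\left(-2,13 \right)} = \left(-433\right) \left(-5\right) = 2165$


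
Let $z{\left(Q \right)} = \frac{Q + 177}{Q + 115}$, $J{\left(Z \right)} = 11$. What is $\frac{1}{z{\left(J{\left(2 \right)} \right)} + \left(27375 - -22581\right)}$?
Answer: $\frac{63}{3147322} \approx 2.0017 \cdot 10^{-5}$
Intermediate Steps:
$z{\left(Q \right)} = \frac{177 + Q}{115 + Q}$
$\frac{1}{z{\left(J{\left(2 \right)} \right)} + \left(27375 - -22581\right)} = \frac{1}{\frac{177 + 11}{115 + 11} + \left(27375 - -22581\right)} = \frac{1}{\frac{1}{126} \cdot 188 + \left(27375 + 22581\right)} = \frac{1}{\frac{1}{126} \cdot 188 + 49956} = \frac{1}{\frac{94}{63} + 49956} = \frac{1}{\frac{3147322}{63}} = \frac{63}{3147322}$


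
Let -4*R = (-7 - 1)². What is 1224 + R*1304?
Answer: -19640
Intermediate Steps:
R = -16 (R = -(-7 - 1)²/4 = -¼*(-8)² = -¼*64 = -16)
1224 + R*1304 = 1224 - 16*1304 = 1224 - 20864 = -19640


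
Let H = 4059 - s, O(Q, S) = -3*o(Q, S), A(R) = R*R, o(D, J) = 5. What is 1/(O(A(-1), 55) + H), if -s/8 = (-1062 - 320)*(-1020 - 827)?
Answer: 1/20424476 ≈ 4.8961e-8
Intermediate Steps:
s = -20420432 (s = -8*(-1062 - 320)*(-1020 - 827) = -(-11056)*(-1847) = -8*2552554 = -20420432)
A(R) = R²
O(Q, S) = -15 (O(Q, S) = -3*5 = -15)
H = 20424491 (H = 4059 - 1*(-20420432) = 4059 + 20420432 = 20424491)
1/(O(A(-1), 55) + H) = 1/(-15 + 20424491) = 1/20424476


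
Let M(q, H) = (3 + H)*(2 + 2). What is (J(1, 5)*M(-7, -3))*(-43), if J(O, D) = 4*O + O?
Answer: 0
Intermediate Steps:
M(q, H) = 12 + 4*H (M(q, H) = (3 + H)*4 = 12 + 4*H)
J(O, D) = 5*O
(J(1, 5)*M(-7, -3))*(-43) = ((5*1)*(12 + 4*(-3)))*(-43) = (5*(12 - 12))*(-43) = (5*0)*(-43) = 0*(-43) = 0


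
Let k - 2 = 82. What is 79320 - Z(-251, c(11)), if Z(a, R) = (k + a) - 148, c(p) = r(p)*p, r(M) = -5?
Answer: 79635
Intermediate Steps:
k = 84 (k = 2 + 82 = 84)
c(p) = -5*p
Z(a, R) = -64 + a (Z(a, R) = (84 + a) - 148 = -64 + a)
79320 - Z(-251, c(11)) = 79320 - (-64 - 251) = 79320 - 1*(-315) = 79320 + 315 = 79635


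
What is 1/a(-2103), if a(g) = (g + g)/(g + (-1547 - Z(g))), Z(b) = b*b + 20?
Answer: 4426279/4206 ≈ 1052.4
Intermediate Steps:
Z(b) = 20 + b² (Z(b) = b² + 20 = 20 + b²)
a(g) = 2*g/(-1567 + g - g²) (a(g) = (g + g)/(g + (-1547 - (20 + g²))) = (2*g)/(g + (-1547 + (-20 - g²))) = (2*g)/(g + (-1567 - g²)) = (2*g)/(-1567 + g - g²) = 2*g/(-1567 + g - g²))
1/a(-2103) = 1/(-2*(-2103)/(1567 + (-2103)² - 1*(-2103))) = 1/(-2*(-2103)/(1567 + 4422609 + 2103)) = 1/(-2*(-2103)/4426279) = 1/(-2*(-2103)*1/4426279) = 1/(4206/4426279) = 4426279/4206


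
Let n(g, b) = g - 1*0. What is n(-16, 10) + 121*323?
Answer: 39067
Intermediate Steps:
n(g, b) = g (n(g, b) = g + 0 = g)
n(-16, 10) + 121*323 = -16 + 121*323 = -16 + 39083 = 39067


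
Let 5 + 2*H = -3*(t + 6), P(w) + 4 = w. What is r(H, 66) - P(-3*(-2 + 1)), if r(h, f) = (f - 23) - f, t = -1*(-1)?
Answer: -22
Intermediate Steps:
t = 1
P(w) = -4 + w
H = -13 (H = -5/2 + (-3*(1 + 6))/2 = -5/2 + (-3*7)/2 = -5/2 + (½)*(-21) = -5/2 - 21/2 = -13)
r(h, f) = -23 (r(h, f) = (-23 + f) - f = -23)
r(H, 66) - P(-3*(-2 + 1)) = -23 - (-4 - 3*(-2 + 1)) = -23 - (-4 - 3*(-1)) = -23 - (-4 + 3) = -23 - 1*(-1) = -23 + 1 = -22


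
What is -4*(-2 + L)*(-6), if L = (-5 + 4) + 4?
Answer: 24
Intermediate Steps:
L = 3 (L = -1 + 4 = 3)
-4*(-2 + L)*(-6) = -4*(-2 + 3)*(-6) = -4*(-6) = 24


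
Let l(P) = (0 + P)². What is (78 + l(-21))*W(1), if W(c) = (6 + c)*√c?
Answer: 3633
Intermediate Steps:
W(c) = √c*(6 + c)
l(P) = P²
(78 + l(-21))*W(1) = (78 + (-21)²)*(√1*(6 + 1)) = (78 + 441)*(1*7) = 519*7 = 3633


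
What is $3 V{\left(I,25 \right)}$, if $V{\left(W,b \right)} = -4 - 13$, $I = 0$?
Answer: $-51$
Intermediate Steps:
$V{\left(W,b \right)} = -17$
$3 V{\left(I,25 \right)} = 3 \left(-17\right) = -51$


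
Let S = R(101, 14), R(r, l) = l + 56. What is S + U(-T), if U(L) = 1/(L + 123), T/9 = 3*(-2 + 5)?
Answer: 2941/42 ≈ 70.024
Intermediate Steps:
R(r, l) = 56 + l
T = 81 (T = 9*(3*(-2 + 5)) = 9*(3*3) = 9*9 = 81)
U(L) = 1/(123 + L)
S = 70 (S = 56 + 14 = 70)
S + U(-T) = 70 + 1/(123 - 1*81) = 70 + 1/(123 - 81) = 70 + 1/42 = 2941/42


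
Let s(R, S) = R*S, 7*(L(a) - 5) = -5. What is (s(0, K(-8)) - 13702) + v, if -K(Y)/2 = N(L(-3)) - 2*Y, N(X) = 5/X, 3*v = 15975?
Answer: -8377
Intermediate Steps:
L(a) = 30/7 (L(a) = 5 + (1/7)*(-5) = 5 - 5/7 = 30/7)
v = 5325 (v = (1/3)*15975 = 5325)
K(Y) = -7/3 + 4*Y (K(Y) = -2*(5/(30/7) - 2*Y) = -2*(5*(7/30) - 2*Y) = -2*(7/6 - 2*Y) = -7/3 + 4*Y)
(s(0, K(-8)) - 13702) + v = (0*(-7/3 + 4*(-8)) - 13702) + 5325 = (0*(-7/3 - 32) - 13702) + 5325 = (0*(-103/3) - 13702) + 5325 = (0 - 13702) + 5325 = -13702 + 5325 = -8377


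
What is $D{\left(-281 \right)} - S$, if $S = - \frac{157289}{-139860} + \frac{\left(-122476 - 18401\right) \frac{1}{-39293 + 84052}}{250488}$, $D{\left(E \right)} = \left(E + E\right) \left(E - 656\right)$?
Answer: $\frac{297880844989168771}{565675797960} \approx 5.2659 \cdot 10^{5}$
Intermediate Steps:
$D{\left(E \right)} = 2 E \left(-656 + E\right)$
$S = \frac{636161779469}{565675797960}$ ($S = \left(-157289\right) \left(- \frac{1}{139860}\right) + - \frac{140877}{44759} \cdot \frac{1}{250488} = \frac{157289}{139860} + \left(-140877\right) \frac{1}{44759} \cdot \frac{1}{250488} = \frac{157289}{139860} - \frac{1423}{113248408} = \frac{636161779469}{565675797960} \approx 1.1246$)
$D{\left(-281 \right)} - S = 2 \left(-281\right) \left(-656 - 281\right) - \frac{636161779469}{565675797960} = 2 \left(-281\right) \left(-937\right) - \frac{636161779469}{565675797960} = 526594 - \frac{636161779469}{565675797960} = \frac{297880844989168771}{565675797960}$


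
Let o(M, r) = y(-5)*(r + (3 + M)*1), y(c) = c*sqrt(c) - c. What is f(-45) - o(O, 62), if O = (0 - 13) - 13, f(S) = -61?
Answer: -256 + 195*I*sqrt(5) ≈ -256.0 + 436.03*I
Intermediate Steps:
O = -26 (O = -13 - 13 = -26)
y(c) = c**(3/2) - c
o(M, r) = (5 - 5*I*sqrt(5))*(3 + M + r) (o(M, r) = ((-5)**(3/2) - 1*(-5))*(r + (3 + M)*1) = (-5*I*sqrt(5) + 5)*(r + (3 + M)) = (5 - 5*I*sqrt(5))*(3 + M + r))
f(-45) - o(O, 62) = -61 - 5*(1 - I*sqrt(5))*(3 - 26 + 62) = -61 - 5*(1 - I*sqrt(5))*39 = -61 - (195 - 195*I*sqrt(5)) = -61 + (-195 + 195*I*sqrt(5)) = -256 + 195*I*sqrt(5)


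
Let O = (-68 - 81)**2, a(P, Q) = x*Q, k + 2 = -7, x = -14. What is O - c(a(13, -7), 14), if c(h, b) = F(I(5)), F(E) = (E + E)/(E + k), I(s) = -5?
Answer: 155402/7 ≈ 22200.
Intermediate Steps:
k = -9 (k = -2 - 7 = -9)
F(E) = 2*E/(-9 + E) (F(E) = (E + E)/(E - 9) = (2*E)/(-9 + E) = 2*E/(-9 + E))
a(P, Q) = -14*Q
c(h, b) = 5/7 (c(h, b) = 2*(-5)/(-9 - 5) = 2*(-5)/(-14) = 2*(-5)*(-1/14) = 5/7)
O = 22201 (O = (-149)**2 = 22201)
O - c(a(13, -7), 14) = 22201 - 1*5/7 = 22201 - 5/7 = 155402/7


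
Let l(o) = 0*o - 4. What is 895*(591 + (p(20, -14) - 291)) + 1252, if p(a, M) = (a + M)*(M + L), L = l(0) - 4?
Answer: 151612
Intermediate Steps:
l(o) = -4 (l(o) = 0 - 4 = -4)
L = -8 (L = -4 - 4 = -8)
p(a, M) = (-8 + M)*(M + a) (p(a, M) = (a + M)*(M - 8) = (M + a)*(-8 + M) = (-8 + M)*(M + a))
895*(591 + (p(20, -14) - 291)) + 1252 = 895*(591 + (((-14)² - 8*(-14) - 8*20 - 14*20) - 291)) + 1252 = 895*(591 + ((196 + 112 - 160 - 280) - 291)) + 1252 = 895*(591 + (-132 - 291)) + 1252 = 895*(591 - 423) + 1252 = 895*168 + 1252 = 150360 + 1252 = 151612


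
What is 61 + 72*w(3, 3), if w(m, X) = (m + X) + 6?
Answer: 925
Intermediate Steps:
w(m, X) = 6 + X + m (w(m, X) = (X + m) + 6 = 6 + X + m)
61 + 72*w(3, 3) = 61 + 72*(6 + 3 + 3) = 61 + 72*12 = 61 + 864 = 925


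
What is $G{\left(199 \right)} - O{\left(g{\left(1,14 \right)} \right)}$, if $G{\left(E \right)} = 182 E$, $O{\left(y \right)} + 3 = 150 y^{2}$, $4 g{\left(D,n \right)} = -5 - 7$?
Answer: $34871$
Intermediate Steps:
$g{\left(D,n \right)} = -3$ ($g{\left(D,n \right)} = \frac{-5 - 7}{4} = \frac{1}{4} \left(-12\right) = -3$)
$O{\left(y \right)} = -3 + 150 y^{2}$
$G{\left(199 \right)} - O{\left(g{\left(1,14 \right)} \right)} = 182 \cdot 199 - \left(-3 + 150 \left(-3\right)^{2}\right) = 36218 - \left(-3 + 150 \cdot 9\right) = 36218 - \left(-3 + 1350\right) = 36218 - 1347 = 34871$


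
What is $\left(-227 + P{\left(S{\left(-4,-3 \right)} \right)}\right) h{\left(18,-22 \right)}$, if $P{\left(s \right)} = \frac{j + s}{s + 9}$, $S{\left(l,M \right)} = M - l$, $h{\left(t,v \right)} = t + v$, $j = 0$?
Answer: $\frac{4538}{5} \approx 907.6$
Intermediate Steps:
$P{\left(s \right)} = \frac{s}{9 + s}$ ($P{\left(s \right)} = \frac{0 + s}{s + 9} = \frac{s}{9 + s}$)
$\left(-227 + P{\left(S{\left(-4,-3 \right)} \right)}\right) h{\left(18,-22 \right)} = \left(-227 + \frac{-3 - -4}{9 - -1}\right) \left(18 - 22\right) = \left(-227 + \frac{-3 + 4}{9 + \left(-3 + 4\right)}\right) \left(-4\right) = \left(-227 + 1 \frac{1}{9 + 1}\right) \left(-4\right) = \left(-227 + 1 \cdot \frac{1}{10}\right) \left(-4\right) = \left(-227 + \frac{1}{10}\right) \left(-4\right) = \left(- \frac{2269}{10}\right) \left(-4\right) = \frac{4538}{5}$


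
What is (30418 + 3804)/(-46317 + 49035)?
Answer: 17111/1359 ≈ 12.591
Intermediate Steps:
(30418 + 3804)/(-46317 + 49035) = 34222/2718 = 34222*(1/2718) = 17111/1359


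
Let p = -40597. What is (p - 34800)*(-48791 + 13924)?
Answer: 2628867199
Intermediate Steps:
(p - 34800)*(-48791 + 13924) = (-40597 - 34800)*(-48791 + 13924) = -75397*(-34867) = 2628867199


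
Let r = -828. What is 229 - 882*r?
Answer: 730525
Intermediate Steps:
229 - 882*r = 229 - 882*(-828) = 229 + 730296 = 730525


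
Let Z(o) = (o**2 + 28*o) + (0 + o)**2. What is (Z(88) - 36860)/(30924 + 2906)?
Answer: -9454/16915 ≈ -0.55891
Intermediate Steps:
Z(o) = 2*o**2 + 28*o (Z(o) = (o**2 + 28*o) + o**2 = 2*o**2 + 28*o)
(Z(88) - 36860)/(30924 + 2906) = (2*88*(14 + 88) - 36860)/(30924 + 2906) = (2*88*102 - 36860)/33830 = (17952 - 36860)*(1/33830) = -18908*1/33830 = -9454/16915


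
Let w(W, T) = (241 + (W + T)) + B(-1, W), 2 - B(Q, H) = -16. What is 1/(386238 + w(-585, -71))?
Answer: 1/385841 ≈ 2.5917e-6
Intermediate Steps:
B(Q, H) = 18 (B(Q, H) = 2 - 1*(-16) = 2 + 16 = 18)
w(W, T) = 259 + T + W (w(W, T) = (241 + (W + T)) + 18 = (241 + (T + W)) + 18 = (241 + T + W) + 18 = 259 + T + W)
1/(386238 + w(-585, -71)) = 1/(386238 + (259 - 71 - 585)) = 1/(386238 - 397) = 1/385841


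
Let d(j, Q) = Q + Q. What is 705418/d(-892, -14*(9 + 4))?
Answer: -50387/26 ≈ -1938.0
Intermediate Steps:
d(j, Q) = 2*Q
705418/d(-892, -14*(9 + 4)) = 705418/((2*(-14*(9 + 4)))) = 705418/((2*(-14*13))) = 705418/((2*(-182))) = 705418/(-364) = 705418*(-1/364) = -50387/26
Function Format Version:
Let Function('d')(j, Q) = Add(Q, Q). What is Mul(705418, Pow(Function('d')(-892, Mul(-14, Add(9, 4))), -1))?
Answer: Rational(-50387, 26) ≈ -1938.0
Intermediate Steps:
Function('d')(j, Q) = Mul(2, Q)
Mul(705418, Pow(Function('d')(-892, Mul(-14, Add(9, 4))), -1)) = Mul(705418, Pow(Mul(2, Mul(-14, Add(9, 4))), -1)) = Mul(705418, Pow(Mul(2, Mul(-14, 13)), -1)) = Mul(705418, Pow(Mul(2, -182), -1)) = Mul(705418, Pow(-364, -1)) = Mul(705418, Rational(-1, 364)) = Rational(-50387, 26)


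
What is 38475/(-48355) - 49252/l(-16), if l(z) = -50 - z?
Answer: 12527749/8653 ≈ 1447.8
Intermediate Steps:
38475/(-48355) - 49252/l(-16) = 38475/(-48355) - 49252/(-50 - 1*(-16)) = 38475*(-1/48355) - 49252/(-50 + 16) = -405/509 - 49252/(-34) = -405/509 - 49252*(-1/34) = -405/509 + 24626/17 = 12527749/8653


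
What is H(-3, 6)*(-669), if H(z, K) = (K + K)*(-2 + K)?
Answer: -32112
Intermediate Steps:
H(z, K) = 2*K*(-2 + K) (H(z, K) = (2*K)*(-2 + K) = 2*K*(-2 + K))
H(-3, 6)*(-669) = (2*6*(-2 + 6))*(-669) = (2*6*4)*(-669) = 48*(-669) = -32112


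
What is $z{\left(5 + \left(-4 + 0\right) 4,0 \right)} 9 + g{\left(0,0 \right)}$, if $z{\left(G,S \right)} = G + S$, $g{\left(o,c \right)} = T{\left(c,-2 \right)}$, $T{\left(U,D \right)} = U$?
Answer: $-99$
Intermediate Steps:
$g{\left(o,c \right)} = c$
$z{\left(5 + \left(-4 + 0\right) 4,0 \right)} 9 + g{\left(0,0 \right)} = \left(\left(5 + \left(-4 + 0\right) 4\right) + 0\right) 9 + 0 = \left(\left(5 - 16\right) + 0\right) 9 + 0 = \left(-11 + 0\right) 9 + 0 = \left(-11\right) 9 + 0 = -99 + 0 = -99$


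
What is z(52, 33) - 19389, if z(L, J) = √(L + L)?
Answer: -19389 + 2*√26 ≈ -19379.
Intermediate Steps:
z(L, J) = √2*√L (z(L, J) = √(2*L) = √2*√L)
z(52, 33) - 19389 = √2*√52 - 19389 = √2*(2*√13) - 19389 = 2*√26 - 19389 = -19389 + 2*√26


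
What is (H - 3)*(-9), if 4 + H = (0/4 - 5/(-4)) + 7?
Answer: -45/4 ≈ -11.250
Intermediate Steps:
H = 17/4 (H = -4 + ((0/4 - 5/(-4)) + 7) = -4 + ((0*(1/4) - 5*(-1/4)) + 7) = -4 + ((0 + 5/4) + 7) = -4 + (5/4 + 7) = -4 + 33/4 = 17/4 ≈ 4.2500)
(H - 3)*(-9) = (17/4 - 3)*(-9) = (5/4)*(-9) = -45/4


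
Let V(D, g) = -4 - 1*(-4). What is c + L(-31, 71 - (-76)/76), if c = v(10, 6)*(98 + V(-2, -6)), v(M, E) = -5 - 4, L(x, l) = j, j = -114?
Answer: -996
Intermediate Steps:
V(D, g) = 0 (V(D, g) = -4 + 4 = 0)
L(x, l) = -114
v(M, E) = -9
c = -882 (c = -9*(98 + 0) = -9*98 = -882)
c + L(-31, 71 - (-76)/76) = -882 - 114 = -996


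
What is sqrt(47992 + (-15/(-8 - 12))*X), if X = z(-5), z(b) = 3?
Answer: sqrt(191977)/2 ≈ 219.08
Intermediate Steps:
X = 3
sqrt(47992 + (-15/(-8 - 12))*X) = sqrt(47992 + (-15/(-8 - 12))*3) = sqrt(47992 + (-15/(-20))*3) = sqrt(47992 - 1/20*(-15)*3) = sqrt(47992 + (3/4)*3) = sqrt(47992 + 9/4) = sqrt(191977/4) = sqrt(191977)/2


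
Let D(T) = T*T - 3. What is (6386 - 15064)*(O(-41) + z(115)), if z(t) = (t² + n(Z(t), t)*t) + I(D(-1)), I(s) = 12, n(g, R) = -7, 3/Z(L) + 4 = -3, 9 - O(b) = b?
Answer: -108318796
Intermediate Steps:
O(b) = 9 - b
Z(L) = -3/7 (Z(L) = 3/(-4 - 3) = 3/(-7) = 3*(-⅐) = -3/7)
D(T) = -3 + T² (D(T) = T² - 3 = -3 + T²)
z(t) = 12 + t² - 7*t (z(t) = (t² - 7*t) + 12 = 12 + t² - 7*t)
(6386 - 15064)*(O(-41) + z(115)) = (6386 - 15064)*((9 - 1*(-41)) + (12 + 115² - 7*115)) = -8678*((9 + 41) + (12 + 13225 - 805)) = -8678*(50 + 12432) = -8678*12482 = -108318796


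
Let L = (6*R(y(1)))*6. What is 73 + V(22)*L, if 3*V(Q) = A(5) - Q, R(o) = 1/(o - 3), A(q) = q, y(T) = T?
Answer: 175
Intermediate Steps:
R(o) = 1/(-3 + o)
V(Q) = 5/3 - Q/3 (V(Q) = (5 - Q)/3 = 5/3 - Q/3)
L = -18 (L = (6/(-3 + 1))*6 = (6/(-2))*6 = (6*(-1/2))*6 = -3*6 = -18)
73 + V(22)*L = 73 + (5/3 - 1/3*22)*(-18) = 73 + (5/3 - 22/3)*(-18) = 73 - 17/3*(-18) = 73 + 102 = 175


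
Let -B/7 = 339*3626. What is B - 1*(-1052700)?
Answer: -7551798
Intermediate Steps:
B = -8604498 (B = -2373*3626 = -7*1229214 = -8604498)
B - 1*(-1052700) = -8604498 - 1*(-1052700) = -8604498 + 1052700 = -7551798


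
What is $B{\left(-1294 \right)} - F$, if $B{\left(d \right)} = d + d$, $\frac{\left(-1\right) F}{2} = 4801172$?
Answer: $9599756$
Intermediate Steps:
$F = -9602344$ ($F = \left(-2\right) 4801172 = -9602344$)
$B{\left(d \right)} = 2 d$
$B{\left(-1294 \right)} - F = 2 \left(-1294\right) - -9602344 = -2588 + 9602344 = 9599756$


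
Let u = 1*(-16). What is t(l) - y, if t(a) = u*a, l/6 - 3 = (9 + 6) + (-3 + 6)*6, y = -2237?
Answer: -1219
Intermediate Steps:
l = 216 (l = 18 + 6*((9 + 6) + (-3 + 6)*6) = 18 + 6*(15 + 3*6) = 18 + 6*(15 + 18) = 18 + 6*33 = 18 + 198 = 216)
u = -16
t(a) = -16*a
t(l) - y = -16*216 - 1*(-2237) = -3456 + 2237 = -1219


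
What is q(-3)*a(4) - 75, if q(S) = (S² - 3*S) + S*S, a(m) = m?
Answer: 33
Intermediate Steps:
q(S) = -3*S + 2*S² (q(S) = (S² - 3*S) + S² = -3*S + 2*S²)
q(-3)*a(4) - 75 = -3*(-3 + 2*(-3))*4 - 75 = -3*(-3 - 6)*4 - 75 = -3*(-9)*4 - 75 = 27*4 - 75 = 108 - 75 = 33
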